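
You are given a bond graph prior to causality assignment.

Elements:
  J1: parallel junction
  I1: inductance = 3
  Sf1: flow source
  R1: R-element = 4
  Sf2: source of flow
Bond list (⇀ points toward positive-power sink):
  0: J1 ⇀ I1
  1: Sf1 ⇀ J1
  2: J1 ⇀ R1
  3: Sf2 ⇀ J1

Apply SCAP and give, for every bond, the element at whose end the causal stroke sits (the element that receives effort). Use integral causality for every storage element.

#1 stroke→Sf1  (source Sf1 imposes f)
#3 stroke→Sf2  (Sf2: flow source, stroke at near end)
#0 stroke→I1  (prefer integral on I1)
#2 stroke→J1  (J1 needs exactly one e-in)

β0 stroke at I1
β1 stroke at Sf1
β2 stroke at J1
β3 stroke at Sf2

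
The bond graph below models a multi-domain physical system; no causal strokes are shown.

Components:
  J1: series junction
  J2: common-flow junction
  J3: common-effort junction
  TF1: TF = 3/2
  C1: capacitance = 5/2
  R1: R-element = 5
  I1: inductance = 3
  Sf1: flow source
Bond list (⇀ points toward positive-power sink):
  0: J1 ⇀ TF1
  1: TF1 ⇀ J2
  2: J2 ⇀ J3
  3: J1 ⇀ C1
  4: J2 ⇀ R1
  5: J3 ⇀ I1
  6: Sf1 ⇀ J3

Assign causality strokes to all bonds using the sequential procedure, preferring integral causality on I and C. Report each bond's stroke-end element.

β0 stroke at TF1
β1 stroke at J2
β2 stroke at J3
β3 stroke at J1
β4 stroke at J2
β5 stroke at I1
β6 stroke at Sf1

bond 6 |Sf1  (source Sf1 imposes f)
bond 3 |J1  (C1 outputs effort q/C1)
bond 0 |TF1  (J1: last free bond brings flow in)
bond 1 |J2  (TF TF1: opposite of bond 0)
bond 5 |I1  (I1: I, integral causality)
bond 2 |J3  (J3: last free bond brings effort in)
bond 4 |J2  (J2: bond 2 brought flow, rest push out)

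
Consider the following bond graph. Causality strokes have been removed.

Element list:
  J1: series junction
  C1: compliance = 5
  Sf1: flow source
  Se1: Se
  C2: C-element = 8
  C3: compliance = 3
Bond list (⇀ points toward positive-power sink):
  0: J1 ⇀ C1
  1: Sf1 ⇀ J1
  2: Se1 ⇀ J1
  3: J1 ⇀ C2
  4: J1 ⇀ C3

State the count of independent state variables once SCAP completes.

b1 →Sf1  (Sf1 fixes flow; stroke at Sf1)
b2 →J1  (source Se1 imposes e)
b0 →J1  (J1 flow already set via bond 1)
b3 →J1  (J1 flow already set via bond 1)
b4 →J1  (J1: bond 1 brought flow, rest push out)

3  (C1, C2, C3 all integral)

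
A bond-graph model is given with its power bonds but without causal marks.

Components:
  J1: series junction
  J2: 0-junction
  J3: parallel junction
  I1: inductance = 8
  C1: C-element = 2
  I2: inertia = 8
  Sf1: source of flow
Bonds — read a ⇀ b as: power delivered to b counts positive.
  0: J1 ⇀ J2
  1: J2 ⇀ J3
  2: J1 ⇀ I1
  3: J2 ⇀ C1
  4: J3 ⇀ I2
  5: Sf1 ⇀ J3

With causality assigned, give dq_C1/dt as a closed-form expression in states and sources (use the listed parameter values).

#5 stroke at Sf1  (Sf1 (Sf) sets flow on bond)
#2 stroke at I1  (I1 outputs flow p/I1)
#0 stroke at J1  (common-f at J1 fixed by 2)
#3 stroke at J2  (C1: C, integral causality)
#1 stroke at J3  (common-e at J2 fixed by 3)
#4 stroke at I2  (0-jn J3 has e-setter on 1)

dq_C1/dt = F_Sf1 + p_I1/8 - p_I2/8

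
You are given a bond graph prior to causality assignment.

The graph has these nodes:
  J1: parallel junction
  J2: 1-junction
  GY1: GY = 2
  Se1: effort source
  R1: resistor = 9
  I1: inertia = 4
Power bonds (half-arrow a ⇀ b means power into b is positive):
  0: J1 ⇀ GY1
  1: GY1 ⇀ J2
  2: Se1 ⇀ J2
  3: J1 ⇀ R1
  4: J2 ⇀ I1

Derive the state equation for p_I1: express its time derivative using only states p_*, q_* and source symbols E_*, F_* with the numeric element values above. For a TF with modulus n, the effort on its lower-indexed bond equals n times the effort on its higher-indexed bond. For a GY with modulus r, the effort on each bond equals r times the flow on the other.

dp_I1/dt = E_Se1 - p_I1/9

b2 stroke→J2  (Se1: effort source, stroke at far end)
b4 stroke→I1  (prefer integral on I1)
b1 stroke→J2  (J2 flow already set via bond 4)
b0 stroke→J1  (through GY1, causality inverts; strokes same side of GY1)
b3 stroke→R1  (0-jn J1 has e-setter on 0)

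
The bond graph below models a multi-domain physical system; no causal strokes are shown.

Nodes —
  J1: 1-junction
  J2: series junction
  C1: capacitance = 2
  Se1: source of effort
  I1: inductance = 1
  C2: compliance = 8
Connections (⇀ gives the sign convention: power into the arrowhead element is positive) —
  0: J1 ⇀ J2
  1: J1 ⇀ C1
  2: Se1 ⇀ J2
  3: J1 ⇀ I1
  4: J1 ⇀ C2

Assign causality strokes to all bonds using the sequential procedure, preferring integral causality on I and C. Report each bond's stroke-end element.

b2 →J2  (source Se1 imposes e)
b0 →J1  (J2 needs exactly one f-in)
b1 →J1  (C1 outputs effort q/C1)
b3 →I1  (I1 outputs flow p/I1)
b4 →J1  (J1: bond 3 brought flow, rest push out)

#0 stroke at J1
#1 stroke at J1
#2 stroke at J2
#3 stroke at I1
#4 stroke at J1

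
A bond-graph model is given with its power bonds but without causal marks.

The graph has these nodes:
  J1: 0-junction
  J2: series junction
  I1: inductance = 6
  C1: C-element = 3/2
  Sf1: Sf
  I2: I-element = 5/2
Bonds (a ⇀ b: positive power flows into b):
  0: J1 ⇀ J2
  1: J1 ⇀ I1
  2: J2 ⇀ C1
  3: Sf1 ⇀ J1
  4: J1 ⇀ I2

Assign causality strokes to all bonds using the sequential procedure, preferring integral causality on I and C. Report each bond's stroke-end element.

bond 0 |J1
bond 1 |I1
bond 2 |J2
bond 3 |Sf1
bond 4 |I2

b3 stroke→Sf1  (Sf1: flow source, stroke at near end)
b1 stroke→I1  (prefer integral on I1)
b2 stroke→J2  (C1: C, integral causality)
b0 stroke→J1  (closing 1-jn rule on J2)
b4 stroke→I2  (J1: bond 0 brought effort, rest push out)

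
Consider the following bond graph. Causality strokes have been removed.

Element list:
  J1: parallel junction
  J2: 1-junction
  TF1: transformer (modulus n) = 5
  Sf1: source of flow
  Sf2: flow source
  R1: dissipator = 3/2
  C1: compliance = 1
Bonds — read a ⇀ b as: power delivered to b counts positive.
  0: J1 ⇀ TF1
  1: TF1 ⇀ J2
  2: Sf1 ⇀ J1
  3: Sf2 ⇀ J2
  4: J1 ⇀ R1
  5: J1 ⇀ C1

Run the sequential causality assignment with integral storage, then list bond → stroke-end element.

β0 →TF1
β1 →J2
β2 →Sf1
β3 →Sf2
β4 →R1
β5 →J1

bond 2 |Sf1  (Sf1: flow source, stroke at near end)
bond 3 |Sf2  (Sf2 (Sf) sets flow on bond)
bond 1 |J2  (J2 flow already set via bond 3)
bond 0 |TF1  (through TF1, causality passes straight; one stroke at TF1)
bond 5 |J1  (C1: C, integral causality)
bond 4 |R1  (J1 effort already set via bond 5)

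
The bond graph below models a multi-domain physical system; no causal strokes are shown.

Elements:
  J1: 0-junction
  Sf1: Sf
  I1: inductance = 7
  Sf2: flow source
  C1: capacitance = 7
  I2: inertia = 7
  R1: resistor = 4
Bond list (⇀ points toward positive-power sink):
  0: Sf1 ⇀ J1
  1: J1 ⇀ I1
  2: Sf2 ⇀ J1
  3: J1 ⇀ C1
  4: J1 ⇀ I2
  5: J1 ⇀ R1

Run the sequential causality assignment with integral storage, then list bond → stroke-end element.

β0 stroke at Sf1  (Sf1 fixes flow; stroke at Sf1)
β2 stroke at Sf2  (Sf2: flow source, stroke at near end)
β1 stroke at I1  (prefer integral on I1)
β3 stroke at J1  (prefer integral on C1)
β4 stroke at I2  (J1: bond 3 brought effort, rest push out)
β5 stroke at R1  (J1 effort already set via bond 3)

#0 →Sf1
#1 →I1
#2 →Sf2
#3 →J1
#4 →I2
#5 →R1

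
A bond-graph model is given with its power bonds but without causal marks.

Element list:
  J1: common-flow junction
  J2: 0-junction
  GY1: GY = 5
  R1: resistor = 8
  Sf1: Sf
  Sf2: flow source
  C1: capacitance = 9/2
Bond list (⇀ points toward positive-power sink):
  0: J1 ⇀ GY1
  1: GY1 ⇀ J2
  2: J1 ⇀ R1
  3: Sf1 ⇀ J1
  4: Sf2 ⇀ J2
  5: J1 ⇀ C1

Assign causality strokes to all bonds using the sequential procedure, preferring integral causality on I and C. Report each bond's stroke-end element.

#0 |J1
#1 |J2
#2 |J1
#3 |Sf1
#4 |Sf2
#5 |J1

b3 →Sf1  (source Sf1 imposes f)
b4 →Sf2  (Sf2 (Sf) sets flow on bond)
b0 →J1  (1-jn J1 has f-setter on 3)
b2 →J1  (1-jn J1 has f-setter on 3)
b5 →J1  (1-jn J1 has f-setter on 3)
b1 →J2  (only one effort-in slot at J2)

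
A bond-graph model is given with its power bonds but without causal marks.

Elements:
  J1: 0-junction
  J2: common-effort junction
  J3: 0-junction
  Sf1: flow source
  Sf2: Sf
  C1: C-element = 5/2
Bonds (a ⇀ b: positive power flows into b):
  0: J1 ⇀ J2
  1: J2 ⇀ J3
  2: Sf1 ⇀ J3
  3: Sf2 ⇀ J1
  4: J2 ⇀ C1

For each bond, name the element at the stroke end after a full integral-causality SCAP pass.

bond 0 |J1
bond 1 |J3
bond 2 |Sf1
bond 3 |Sf2
bond 4 |J2

β2 stroke→Sf1  (Sf1 (Sf) sets flow on bond)
β3 stroke→Sf2  (Sf2 fixes flow; stroke at Sf2)
β0 stroke→J1  (closing 0-jn rule on J1)
β1 stroke→J3  (J3: last free bond brings effort in)
β4 stroke→J2  (only one effort-in slot at J2)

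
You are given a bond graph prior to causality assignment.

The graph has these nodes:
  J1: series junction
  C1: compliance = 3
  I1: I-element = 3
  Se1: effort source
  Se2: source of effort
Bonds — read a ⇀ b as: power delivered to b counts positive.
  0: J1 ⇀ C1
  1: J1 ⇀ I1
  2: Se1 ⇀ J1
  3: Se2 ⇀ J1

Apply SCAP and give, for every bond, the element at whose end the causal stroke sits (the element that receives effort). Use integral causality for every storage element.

#0 stroke→J1
#1 stroke→I1
#2 stroke→J1
#3 stroke→J1

b2 stroke at J1  (Se1 (Se) sets effort on bond)
b3 stroke at J1  (Se2: effort source, stroke at far end)
b0 stroke at J1  (C1 integral (e out))
b1 stroke at I1  (closing 1-jn rule on J1)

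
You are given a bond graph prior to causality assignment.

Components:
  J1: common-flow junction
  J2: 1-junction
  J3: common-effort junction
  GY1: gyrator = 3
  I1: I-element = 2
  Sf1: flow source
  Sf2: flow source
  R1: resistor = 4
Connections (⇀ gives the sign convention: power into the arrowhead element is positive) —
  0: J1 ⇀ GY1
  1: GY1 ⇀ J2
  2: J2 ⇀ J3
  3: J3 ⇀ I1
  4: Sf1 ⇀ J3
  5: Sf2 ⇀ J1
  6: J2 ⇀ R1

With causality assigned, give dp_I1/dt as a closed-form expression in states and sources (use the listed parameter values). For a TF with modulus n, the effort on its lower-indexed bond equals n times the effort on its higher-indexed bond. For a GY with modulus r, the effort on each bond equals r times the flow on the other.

bond 4 →Sf1  (Sf1 fixes flow; stroke at Sf1)
bond 5 →Sf2  (Sf2 (Sf) sets flow on bond)
bond 0 →J1  (J1: bond 5 brought flow, rest push out)
bond 1 →J2  (through GY1, causality inverts; strokes same side of GY1)
bond 3 →I1  (I1 integral (f out))
bond 2 →J3  (J3 needs exactly one e-in)
bond 6 →J2  (1-jn J2 has f-setter on 2)

dp_I1/dt = 4*F_Sf1 + 3*F_Sf2 - 2*p_I1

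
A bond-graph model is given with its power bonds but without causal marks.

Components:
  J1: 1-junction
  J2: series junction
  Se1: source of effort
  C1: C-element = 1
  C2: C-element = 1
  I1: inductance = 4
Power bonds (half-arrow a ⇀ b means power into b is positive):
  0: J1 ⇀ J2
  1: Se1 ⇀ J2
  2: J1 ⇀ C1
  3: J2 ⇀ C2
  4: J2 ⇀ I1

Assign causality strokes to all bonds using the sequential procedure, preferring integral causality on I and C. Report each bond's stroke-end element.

bond 0 |J2
bond 1 |J2
bond 2 |J1
bond 3 |J2
bond 4 |I1

β1 stroke at J2  (source Se1 imposes e)
β2 stroke at J1  (C1 integral (e out))
β0 stroke at J2  (J1 needs exactly one f-in)
β3 stroke at J2  (C2: C, integral causality)
β4 stroke at I1  (J2 needs exactly one f-in)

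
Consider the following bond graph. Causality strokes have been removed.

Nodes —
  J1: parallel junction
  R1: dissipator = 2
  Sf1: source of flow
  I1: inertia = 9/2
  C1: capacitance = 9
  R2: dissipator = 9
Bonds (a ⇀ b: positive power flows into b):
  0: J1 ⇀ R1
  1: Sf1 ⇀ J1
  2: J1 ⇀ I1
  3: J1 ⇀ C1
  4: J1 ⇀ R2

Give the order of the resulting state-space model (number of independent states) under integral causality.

2  (C1, I1 all integral)

β1 |Sf1  (Sf1: flow source, stroke at near end)
β2 |I1  (I1 integral (f out))
β3 |J1  (C1 outputs effort q/C1)
β0 |R1  (0-jn J1 has e-setter on 3)
β4 |R2  (J1: bond 3 brought effort, rest push out)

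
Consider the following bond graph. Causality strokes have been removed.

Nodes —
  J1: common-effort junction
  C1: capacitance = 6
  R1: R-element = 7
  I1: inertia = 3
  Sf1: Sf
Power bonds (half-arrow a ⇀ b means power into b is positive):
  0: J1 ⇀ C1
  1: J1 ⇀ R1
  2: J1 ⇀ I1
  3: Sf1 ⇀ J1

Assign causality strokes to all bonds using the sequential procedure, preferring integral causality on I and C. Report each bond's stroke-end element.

β3 stroke→Sf1  (Sf1 fixes flow; stroke at Sf1)
β0 stroke→J1  (prefer integral on C1)
β1 stroke→R1  (J1: bond 0 brought effort, rest push out)
β2 stroke→I1  (J1: bond 0 brought effort, rest push out)

β0 |J1
β1 |R1
β2 |I1
β3 |Sf1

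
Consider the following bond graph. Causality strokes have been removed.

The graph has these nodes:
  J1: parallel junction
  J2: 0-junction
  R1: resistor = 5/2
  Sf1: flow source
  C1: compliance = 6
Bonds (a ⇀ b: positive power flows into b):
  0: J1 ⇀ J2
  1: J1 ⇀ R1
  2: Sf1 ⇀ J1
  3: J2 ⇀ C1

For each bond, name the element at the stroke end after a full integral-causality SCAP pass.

β2 stroke at Sf1  (Sf1 (Sf) sets flow on bond)
β3 stroke at J2  (C1: C, integral causality)
β0 stroke at J1  (J2 effort already set via bond 3)
β1 stroke at R1  (J1 effort already set via bond 0)

#0 stroke at J1
#1 stroke at R1
#2 stroke at Sf1
#3 stroke at J2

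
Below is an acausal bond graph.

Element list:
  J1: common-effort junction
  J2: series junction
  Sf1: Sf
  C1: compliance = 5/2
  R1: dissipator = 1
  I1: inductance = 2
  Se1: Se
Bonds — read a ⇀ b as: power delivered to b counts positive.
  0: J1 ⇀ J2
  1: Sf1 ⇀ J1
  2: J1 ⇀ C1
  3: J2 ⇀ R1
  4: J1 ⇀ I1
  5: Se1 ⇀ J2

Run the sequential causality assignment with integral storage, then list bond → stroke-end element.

β1 →Sf1  (Sf1 (Sf) sets flow on bond)
β5 →J2  (Se1 fixes effort; stroke away)
β2 →J1  (C1: C, integral causality)
β0 →J2  (0-jn J1 has e-setter on 2)
β4 →I1  (J1 effort already set via bond 2)
β3 →R1  (J2: last free bond brings flow in)

β0 stroke→J2
β1 stroke→Sf1
β2 stroke→J1
β3 stroke→R1
β4 stroke→I1
β5 stroke→J2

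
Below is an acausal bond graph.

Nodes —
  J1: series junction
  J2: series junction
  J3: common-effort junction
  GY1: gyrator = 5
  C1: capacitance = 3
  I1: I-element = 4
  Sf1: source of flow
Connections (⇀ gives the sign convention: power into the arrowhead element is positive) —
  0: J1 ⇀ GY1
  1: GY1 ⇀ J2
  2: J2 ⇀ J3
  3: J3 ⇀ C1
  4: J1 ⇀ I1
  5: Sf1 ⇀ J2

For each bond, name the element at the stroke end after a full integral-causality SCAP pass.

bond 5 stroke at Sf1  (Sf1 fixes flow; stroke at Sf1)
bond 1 stroke at J2  (common-f at J2 fixed by 5)
bond 2 stroke at J2  (J2: bond 5 brought flow, rest push out)
bond 3 stroke at J3  (closing 0-jn rule on J3)
bond 0 stroke at J1  (GY1 both-in/both-out from 1)
bond 4 stroke at I1  (J1: last free bond brings flow in)

b0 stroke at J1
b1 stroke at J2
b2 stroke at J2
b3 stroke at J3
b4 stroke at I1
b5 stroke at Sf1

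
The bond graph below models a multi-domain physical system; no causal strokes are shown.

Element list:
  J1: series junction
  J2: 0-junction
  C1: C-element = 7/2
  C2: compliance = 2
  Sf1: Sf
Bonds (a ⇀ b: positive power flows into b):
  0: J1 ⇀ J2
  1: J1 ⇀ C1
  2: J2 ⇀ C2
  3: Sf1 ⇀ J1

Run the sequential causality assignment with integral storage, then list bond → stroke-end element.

bond 0 |J1
bond 1 |J1
bond 2 |J2
bond 3 |Sf1

b3 |Sf1  (Sf1: flow source, stroke at near end)
b0 |J1  (1-jn J1 has f-setter on 3)
b1 |J1  (common-f at J1 fixed by 3)
b2 |J2  (closing 0-jn rule on J2)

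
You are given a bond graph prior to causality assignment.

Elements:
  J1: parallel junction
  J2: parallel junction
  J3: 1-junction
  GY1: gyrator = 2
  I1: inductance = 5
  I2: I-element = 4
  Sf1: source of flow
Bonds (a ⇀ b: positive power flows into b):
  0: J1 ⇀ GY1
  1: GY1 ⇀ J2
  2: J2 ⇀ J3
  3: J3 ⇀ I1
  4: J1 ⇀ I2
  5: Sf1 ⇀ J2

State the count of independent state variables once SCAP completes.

2  (I1, I2 all integral)

#5 stroke→Sf1  (Sf1: flow source, stroke at near end)
#3 stroke→I1  (I1: I, integral causality)
#2 stroke→J3  (J3 flow already set via bond 3)
#1 stroke→J2  (J2 needs exactly one e-in)
#0 stroke→J1  (GY1: gyrator matches bond 1)
#4 stroke→I2  (common-e at J1 fixed by 0)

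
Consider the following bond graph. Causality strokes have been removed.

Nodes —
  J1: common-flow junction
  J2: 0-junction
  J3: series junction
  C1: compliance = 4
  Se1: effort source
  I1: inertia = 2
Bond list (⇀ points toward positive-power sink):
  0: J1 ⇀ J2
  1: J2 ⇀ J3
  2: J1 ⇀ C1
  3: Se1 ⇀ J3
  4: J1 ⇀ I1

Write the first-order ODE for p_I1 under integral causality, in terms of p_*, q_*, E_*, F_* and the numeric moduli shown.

#3 stroke at J3  (Se1 fixes effort; stroke away)
#1 stroke at J2  (J3: last free bond brings flow in)
#0 stroke at J1  (0-jn J2 has e-setter on 1)
#2 stroke at J1  (C1: C, integral causality)
#4 stroke at I1  (J1: last free bond brings flow in)

dp_I1/dt = E_Se1 - q_C1/4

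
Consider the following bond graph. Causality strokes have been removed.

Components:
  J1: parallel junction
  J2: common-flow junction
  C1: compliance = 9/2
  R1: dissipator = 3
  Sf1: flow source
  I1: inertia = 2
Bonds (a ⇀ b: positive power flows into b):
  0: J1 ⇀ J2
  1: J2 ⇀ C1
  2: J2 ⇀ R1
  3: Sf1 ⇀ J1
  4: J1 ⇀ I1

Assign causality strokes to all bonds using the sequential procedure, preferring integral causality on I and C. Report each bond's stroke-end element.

b3 stroke at Sf1  (Sf1 fixes flow; stroke at Sf1)
b1 stroke at J2  (C1 outputs effort q/C1)
b4 stroke at I1  (I1 outputs flow p/I1)
b0 stroke at J1  (closing 0-jn rule on J1)
b2 stroke at J2  (1-jn J2 has f-setter on 0)

b0 |J1
b1 |J2
b2 |J2
b3 |Sf1
b4 |I1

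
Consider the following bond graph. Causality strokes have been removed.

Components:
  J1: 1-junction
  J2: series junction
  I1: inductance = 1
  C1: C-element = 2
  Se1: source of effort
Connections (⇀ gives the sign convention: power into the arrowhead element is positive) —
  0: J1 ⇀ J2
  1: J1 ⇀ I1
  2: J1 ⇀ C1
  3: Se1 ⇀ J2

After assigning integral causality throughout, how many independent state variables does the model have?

2  (C1, I1 all integral)

β3 stroke→J2  (Se1 (Se) sets effort on bond)
β0 stroke→J1  (closing 1-jn rule on J2)
β1 stroke→I1  (I1 integral (f out))
β2 stroke→J1  (common-f at J1 fixed by 1)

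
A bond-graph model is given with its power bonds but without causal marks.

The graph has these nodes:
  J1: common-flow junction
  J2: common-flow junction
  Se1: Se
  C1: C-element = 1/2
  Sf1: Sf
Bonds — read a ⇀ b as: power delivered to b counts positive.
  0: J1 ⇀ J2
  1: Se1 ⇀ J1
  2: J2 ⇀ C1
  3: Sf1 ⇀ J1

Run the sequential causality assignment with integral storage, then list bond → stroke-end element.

#0 stroke→J1
#1 stroke→J1
#2 stroke→J2
#3 stroke→Sf1

b1 stroke at J1  (Se1 (Se) sets effort on bond)
b3 stroke at Sf1  (Sf1: flow source, stroke at near end)
b0 stroke at J1  (common-f at J1 fixed by 3)
b2 stroke at J2  (J2 flow already set via bond 0)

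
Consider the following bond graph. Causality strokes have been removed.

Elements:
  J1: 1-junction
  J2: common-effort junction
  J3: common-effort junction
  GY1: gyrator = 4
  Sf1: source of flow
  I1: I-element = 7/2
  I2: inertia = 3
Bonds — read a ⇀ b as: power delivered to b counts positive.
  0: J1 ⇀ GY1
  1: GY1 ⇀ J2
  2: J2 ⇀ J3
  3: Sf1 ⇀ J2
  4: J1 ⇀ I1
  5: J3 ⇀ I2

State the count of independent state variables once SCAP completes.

b3 stroke at Sf1  (Sf1: flow source, stroke at near end)
b4 stroke at I1  (I1 outputs flow p/I1)
b0 stroke at J1  (J1 flow already set via bond 4)
b1 stroke at J2  (GY1 both-in/both-out from 0)
b2 stroke at J3  (J2 effort already set via bond 1)
b5 stroke at I2  (J3: bond 2 brought effort, rest push out)

2  (I1, I2 all integral)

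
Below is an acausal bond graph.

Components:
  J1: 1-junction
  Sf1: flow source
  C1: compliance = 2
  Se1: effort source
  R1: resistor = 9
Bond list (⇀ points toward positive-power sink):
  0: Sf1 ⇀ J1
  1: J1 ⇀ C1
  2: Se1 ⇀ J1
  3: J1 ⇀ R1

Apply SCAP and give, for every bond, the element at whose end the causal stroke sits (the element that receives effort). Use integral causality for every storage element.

bond 0 stroke at Sf1
bond 1 stroke at J1
bond 2 stroke at J1
bond 3 stroke at J1

bond 0 stroke at Sf1  (Sf1 (Sf) sets flow on bond)
bond 2 stroke at J1  (source Se1 imposes e)
bond 1 stroke at J1  (1-jn J1 has f-setter on 0)
bond 3 stroke at J1  (J1 flow already set via bond 0)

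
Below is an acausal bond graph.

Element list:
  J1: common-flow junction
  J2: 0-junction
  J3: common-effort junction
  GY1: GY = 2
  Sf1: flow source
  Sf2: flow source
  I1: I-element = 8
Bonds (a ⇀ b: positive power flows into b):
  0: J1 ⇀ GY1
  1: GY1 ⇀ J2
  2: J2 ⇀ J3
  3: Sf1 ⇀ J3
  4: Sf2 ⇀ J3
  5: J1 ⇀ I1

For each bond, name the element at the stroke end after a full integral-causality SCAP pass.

β3 stroke at Sf1  (Sf1: flow source, stroke at near end)
β4 stroke at Sf2  (Sf2 (Sf) sets flow on bond)
β2 stroke at J3  (only one effort-in slot at J3)
β1 stroke at J2  (J2 needs exactly one e-in)
β0 stroke at J1  (GY GY1: same side as bond 1)
β5 stroke at I1  (closing 1-jn rule on J1)

#0 stroke at J1
#1 stroke at J2
#2 stroke at J3
#3 stroke at Sf1
#4 stroke at Sf2
#5 stroke at I1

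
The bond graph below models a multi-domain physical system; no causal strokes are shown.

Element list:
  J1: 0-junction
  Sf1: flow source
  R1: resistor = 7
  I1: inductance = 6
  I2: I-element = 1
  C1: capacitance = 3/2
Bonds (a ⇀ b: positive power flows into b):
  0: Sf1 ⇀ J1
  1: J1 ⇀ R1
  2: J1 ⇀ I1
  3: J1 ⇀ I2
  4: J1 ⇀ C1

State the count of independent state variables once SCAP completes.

#0 |Sf1  (Sf1 fixes flow; stroke at Sf1)
#2 |I1  (prefer integral on I1)
#3 |I2  (I2 outputs flow p/I2)
#4 |J1  (C1 outputs effort q/C1)
#1 |R1  (J1: bond 4 brought effort, rest push out)

3  (C1, I1, I2 all integral)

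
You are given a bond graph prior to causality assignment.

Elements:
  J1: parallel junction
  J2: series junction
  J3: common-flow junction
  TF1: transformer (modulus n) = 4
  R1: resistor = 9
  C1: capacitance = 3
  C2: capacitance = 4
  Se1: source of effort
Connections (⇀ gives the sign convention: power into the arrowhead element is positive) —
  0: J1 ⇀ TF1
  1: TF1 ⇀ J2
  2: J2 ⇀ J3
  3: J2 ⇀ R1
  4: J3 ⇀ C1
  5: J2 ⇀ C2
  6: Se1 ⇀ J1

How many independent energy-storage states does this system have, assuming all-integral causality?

2  (C1, C2 all integral)

β6 |J1  (Se1 (Se) sets effort on bond)
β0 |TF1  (J1 effort already set via bond 6)
β1 |J2  (TF TF1: opposite of bond 0)
β4 |J3  (C1 integral (e out))
β2 |J2  (closing 1-jn rule on J3)
β5 |J2  (C2: C, integral causality)
β3 |R1  (only one flow-in slot at J2)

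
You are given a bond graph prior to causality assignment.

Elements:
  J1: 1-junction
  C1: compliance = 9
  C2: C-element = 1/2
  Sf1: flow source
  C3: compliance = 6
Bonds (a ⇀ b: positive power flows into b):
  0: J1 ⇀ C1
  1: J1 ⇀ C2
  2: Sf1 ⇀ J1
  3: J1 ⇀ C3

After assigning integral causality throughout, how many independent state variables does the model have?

#2 |Sf1  (Sf1: flow source, stroke at near end)
#0 |J1  (J1 flow already set via bond 2)
#1 |J1  (common-f at J1 fixed by 2)
#3 |J1  (J1 flow already set via bond 2)

3  (C1, C2, C3 all integral)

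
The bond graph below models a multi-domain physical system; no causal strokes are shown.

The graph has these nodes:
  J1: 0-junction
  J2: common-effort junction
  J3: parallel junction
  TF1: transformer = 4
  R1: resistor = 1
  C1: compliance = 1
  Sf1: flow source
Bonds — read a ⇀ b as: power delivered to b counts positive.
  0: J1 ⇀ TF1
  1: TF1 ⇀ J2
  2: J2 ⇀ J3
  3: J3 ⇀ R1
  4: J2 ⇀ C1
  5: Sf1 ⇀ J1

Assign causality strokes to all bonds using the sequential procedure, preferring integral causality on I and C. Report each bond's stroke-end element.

#5 stroke at Sf1  (Sf1: flow source, stroke at near end)
#0 stroke at J1  (closing 0-jn rule on J1)
#1 stroke at TF1  (TF1: transformer flips bond 0)
#4 stroke at J2  (C1 outputs effort q/C1)
#2 stroke at J3  (J2: bond 4 brought effort, rest push out)
#3 stroke at R1  (J3 effort already set via bond 2)

bond 0 stroke→J1
bond 1 stroke→TF1
bond 2 stroke→J3
bond 3 stroke→R1
bond 4 stroke→J2
bond 5 stroke→Sf1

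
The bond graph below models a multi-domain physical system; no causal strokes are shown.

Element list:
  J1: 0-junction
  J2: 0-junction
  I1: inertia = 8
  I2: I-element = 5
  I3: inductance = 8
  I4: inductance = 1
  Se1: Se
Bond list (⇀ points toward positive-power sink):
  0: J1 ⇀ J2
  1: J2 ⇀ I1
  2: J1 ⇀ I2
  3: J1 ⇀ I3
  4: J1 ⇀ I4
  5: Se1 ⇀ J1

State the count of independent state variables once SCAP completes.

bond 5 |J1  (Se1 fixes effort; stroke away)
bond 0 |J2  (J1: bond 5 brought effort, rest push out)
bond 2 |I2  (J1 effort already set via bond 5)
bond 3 |I3  (J1: bond 5 brought effort, rest push out)
bond 4 |I4  (J1 effort already set via bond 5)
bond 1 |I1  (J2: bond 0 brought effort, rest push out)

4  (I1, I2, I3, I4 all integral)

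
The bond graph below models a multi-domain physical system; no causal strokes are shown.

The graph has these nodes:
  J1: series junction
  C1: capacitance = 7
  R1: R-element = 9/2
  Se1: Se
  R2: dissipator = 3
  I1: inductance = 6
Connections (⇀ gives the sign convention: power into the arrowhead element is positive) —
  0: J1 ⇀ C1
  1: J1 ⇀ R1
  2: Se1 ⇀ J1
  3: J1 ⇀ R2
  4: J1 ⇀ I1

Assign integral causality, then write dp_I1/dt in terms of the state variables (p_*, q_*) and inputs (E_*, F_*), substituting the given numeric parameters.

dp_I1/dt = E_Se1 - 5*p_I1/4 - q_C1/7

bond 2 stroke at J1  (Se1: effort source, stroke at far end)
bond 0 stroke at J1  (prefer integral on C1)
bond 4 stroke at I1  (prefer integral on I1)
bond 1 stroke at J1  (J1 flow already set via bond 4)
bond 3 stroke at J1  (J1: bond 4 brought flow, rest push out)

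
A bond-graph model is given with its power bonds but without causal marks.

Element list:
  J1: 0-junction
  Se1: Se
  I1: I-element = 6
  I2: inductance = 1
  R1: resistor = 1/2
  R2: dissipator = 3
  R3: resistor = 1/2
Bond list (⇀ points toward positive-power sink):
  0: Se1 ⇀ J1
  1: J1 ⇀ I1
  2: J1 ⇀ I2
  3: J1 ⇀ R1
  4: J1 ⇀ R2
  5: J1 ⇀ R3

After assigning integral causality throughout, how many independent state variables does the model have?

2  (I1, I2 all integral)

#0 |J1  (Se1: effort source, stroke at far end)
#1 |I1  (J1: bond 0 brought effort, rest push out)
#2 |I2  (common-e at J1 fixed by 0)
#3 |R1  (J1 effort already set via bond 0)
#4 |R2  (J1: bond 0 brought effort, rest push out)
#5 |R3  (J1: bond 0 brought effort, rest push out)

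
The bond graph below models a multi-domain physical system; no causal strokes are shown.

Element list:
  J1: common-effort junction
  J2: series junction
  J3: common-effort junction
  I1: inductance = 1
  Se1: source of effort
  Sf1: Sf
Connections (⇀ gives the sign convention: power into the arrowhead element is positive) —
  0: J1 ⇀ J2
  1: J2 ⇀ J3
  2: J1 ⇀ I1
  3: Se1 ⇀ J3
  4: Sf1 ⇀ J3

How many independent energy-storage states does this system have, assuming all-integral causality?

β3 stroke at J3  (Se1 (Se) sets effort on bond)
β4 stroke at Sf1  (Sf1 fixes flow; stroke at Sf1)
β1 stroke at J2  (J3: bond 3 brought effort, rest push out)
β0 stroke at J1  (only one flow-in slot at J2)
β2 stroke at I1  (J1: bond 0 brought effort, rest push out)

1  (I1 all integral)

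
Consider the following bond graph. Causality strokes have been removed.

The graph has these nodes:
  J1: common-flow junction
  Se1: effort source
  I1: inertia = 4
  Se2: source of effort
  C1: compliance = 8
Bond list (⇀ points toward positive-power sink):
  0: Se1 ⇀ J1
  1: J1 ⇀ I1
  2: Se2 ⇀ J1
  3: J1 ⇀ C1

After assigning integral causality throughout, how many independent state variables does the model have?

2  (C1, I1 all integral)

#0 →J1  (Se1: effort source, stroke at far end)
#2 →J1  (Se2: effort source, stroke at far end)
#1 →I1  (I1: I, integral causality)
#3 →J1  (1-jn J1 has f-setter on 1)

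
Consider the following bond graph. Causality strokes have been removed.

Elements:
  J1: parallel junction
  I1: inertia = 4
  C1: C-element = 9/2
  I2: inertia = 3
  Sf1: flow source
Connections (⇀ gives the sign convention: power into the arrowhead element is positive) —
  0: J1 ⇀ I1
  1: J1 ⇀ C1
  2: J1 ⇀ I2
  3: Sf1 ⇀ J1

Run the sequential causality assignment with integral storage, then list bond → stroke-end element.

β0 stroke→I1
β1 stroke→J1
β2 stroke→I2
β3 stroke→Sf1

bond 3 stroke at Sf1  (Sf1 (Sf) sets flow on bond)
bond 0 stroke at I1  (prefer integral on I1)
bond 1 stroke at J1  (C1 integral (e out))
bond 2 stroke at I2  (J1 effort already set via bond 1)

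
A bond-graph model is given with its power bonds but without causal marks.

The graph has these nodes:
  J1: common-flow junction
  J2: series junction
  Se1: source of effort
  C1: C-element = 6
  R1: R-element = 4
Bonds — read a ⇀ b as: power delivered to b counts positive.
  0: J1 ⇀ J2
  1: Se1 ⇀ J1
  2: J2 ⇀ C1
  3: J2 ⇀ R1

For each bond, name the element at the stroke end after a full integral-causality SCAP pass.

β0 →J2
β1 →J1
β2 →J2
β3 →R1

bond 1 stroke→J1  (Se1 fixes effort; stroke away)
bond 0 stroke→J2  (J1: last free bond brings flow in)
bond 2 stroke→J2  (prefer integral on C1)
bond 3 stroke→R1  (only one flow-in slot at J2)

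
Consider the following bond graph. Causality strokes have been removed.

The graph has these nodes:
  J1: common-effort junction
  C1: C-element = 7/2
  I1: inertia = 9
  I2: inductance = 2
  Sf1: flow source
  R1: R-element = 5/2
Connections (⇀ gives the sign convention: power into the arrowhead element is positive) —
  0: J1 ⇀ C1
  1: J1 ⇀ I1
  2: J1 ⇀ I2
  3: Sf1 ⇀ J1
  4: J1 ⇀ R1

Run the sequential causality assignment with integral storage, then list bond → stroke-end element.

#0 |J1
#1 |I1
#2 |I2
#3 |Sf1
#4 |R1

bond 3 →Sf1  (Sf1: flow source, stroke at near end)
bond 0 →J1  (C1 outputs effort q/C1)
bond 1 →I1  (common-e at J1 fixed by 0)
bond 2 →I2  (0-jn J1 has e-setter on 0)
bond 4 →R1  (J1 effort already set via bond 0)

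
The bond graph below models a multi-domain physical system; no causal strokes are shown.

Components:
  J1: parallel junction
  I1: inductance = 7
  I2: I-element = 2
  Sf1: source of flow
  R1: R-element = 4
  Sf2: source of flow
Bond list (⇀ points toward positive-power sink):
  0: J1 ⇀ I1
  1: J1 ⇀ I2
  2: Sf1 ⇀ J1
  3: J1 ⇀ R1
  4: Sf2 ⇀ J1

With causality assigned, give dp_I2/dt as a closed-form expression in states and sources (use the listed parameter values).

dp_I2/dt = 4*F_Sf1 + 4*F_Sf2 - 4*p_I1/7 - 2*p_I2

#2 stroke at Sf1  (Sf1 fixes flow; stroke at Sf1)
#4 stroke at Sf2  (Sf2 (Sf) sets flow on bond)
#0 stroke at I1  (I1: I, integral causality)
#1 stroke at I2  (prefer integral on I2)
#3 stroke at J1  (J1 needs exactly one e-in)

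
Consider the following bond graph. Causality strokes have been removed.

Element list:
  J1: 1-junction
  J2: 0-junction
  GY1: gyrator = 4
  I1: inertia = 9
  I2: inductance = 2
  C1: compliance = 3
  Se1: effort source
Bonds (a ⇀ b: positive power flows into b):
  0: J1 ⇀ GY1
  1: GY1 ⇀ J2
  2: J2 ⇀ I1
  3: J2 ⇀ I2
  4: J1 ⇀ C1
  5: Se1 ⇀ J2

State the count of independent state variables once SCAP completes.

β5 stroke at J2  (Se1 fixes effort; stroke away)
β1 stroke at GY1  (0-jn J2 has e-setter on 5)
β2 stroke at I1  (J2 effort already set via bond 5)
β3 stroke at I2  (common-e at J2 fixed by 5)
β0 stroke at GY1  (GY1: gyrator matches bond 1)
β4 stroke at J1  (common-f at J1 fixed by 0)

3  (C1, I1, I2 all integral)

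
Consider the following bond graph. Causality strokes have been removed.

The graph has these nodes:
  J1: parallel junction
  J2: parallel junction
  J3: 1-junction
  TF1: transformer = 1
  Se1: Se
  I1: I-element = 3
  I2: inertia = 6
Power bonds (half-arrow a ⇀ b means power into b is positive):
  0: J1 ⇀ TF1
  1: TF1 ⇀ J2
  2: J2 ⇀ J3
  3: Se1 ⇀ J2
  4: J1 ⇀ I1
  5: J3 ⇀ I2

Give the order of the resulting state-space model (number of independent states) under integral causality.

2  (I1, I2 all integral)

b3 stroke→J2  (Se1 fixes effort; stroke away)
b1 stroke→TF1  (0-jn J2 has e-setter on 3)
b2 stroke→J3  (J2: bond 3 brought effort, rest push out)
b5 stroke→I2  (J3: last free bond brings flow in)
b0 stroke→J1  (TF1 one-in-one-out from 1)
b4 stroke→I1  (common-e at J1 fixed by 0)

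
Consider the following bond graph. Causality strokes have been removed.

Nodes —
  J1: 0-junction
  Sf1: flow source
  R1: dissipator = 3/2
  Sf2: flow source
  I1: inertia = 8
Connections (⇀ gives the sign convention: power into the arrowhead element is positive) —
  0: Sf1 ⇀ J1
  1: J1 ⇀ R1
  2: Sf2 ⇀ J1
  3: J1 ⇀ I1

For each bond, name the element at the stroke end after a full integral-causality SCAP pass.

β0 →Sf1
β1 →J1
β2 →Sf2
β3 →I1

β0 →Sf1  (Sf1 (Sf) sets flow on bond)
β2 →Sf2  (source Sf2 imposes f)
β3 →I1  (prefer integral on I1)
β1 →J1  (J1 needs exactly one e-in)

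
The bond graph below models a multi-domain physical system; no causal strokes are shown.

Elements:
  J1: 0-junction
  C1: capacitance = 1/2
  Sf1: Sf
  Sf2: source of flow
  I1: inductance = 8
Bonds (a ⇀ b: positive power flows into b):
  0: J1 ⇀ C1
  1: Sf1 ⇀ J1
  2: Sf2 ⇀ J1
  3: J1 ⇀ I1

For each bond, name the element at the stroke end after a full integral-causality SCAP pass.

bond 0 stroke at J1
bond 1 stroke at Sf1
bond 2 stroke at Sf2
bond 3 stroke at I1

#1 stroke at Sf1  (source Sf1 imposes f)
#2 stroke at Sf2  (Sf2: flow source, stroke at near end)
#0 stroke at J1  (C1: C, integral causality)
#3 stroke at I1  (J1 effort already set via bond 0)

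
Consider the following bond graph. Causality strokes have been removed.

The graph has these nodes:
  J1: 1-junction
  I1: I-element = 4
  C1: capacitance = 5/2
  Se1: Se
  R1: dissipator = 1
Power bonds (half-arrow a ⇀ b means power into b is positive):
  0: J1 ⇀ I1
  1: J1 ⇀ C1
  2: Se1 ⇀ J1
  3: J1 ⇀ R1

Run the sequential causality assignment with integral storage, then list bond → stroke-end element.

#2 →J1  (Se1 fixes effort; stroke away)
#0 →I1  (prefer integral on I1)
#1 →J1  (1-jn J1 has f-setter on 0)
#3 →J1  (J1: bond 0 brought flow, rest push out)

#0 |I1
#1 |J1
#2 |J1
#3 |J1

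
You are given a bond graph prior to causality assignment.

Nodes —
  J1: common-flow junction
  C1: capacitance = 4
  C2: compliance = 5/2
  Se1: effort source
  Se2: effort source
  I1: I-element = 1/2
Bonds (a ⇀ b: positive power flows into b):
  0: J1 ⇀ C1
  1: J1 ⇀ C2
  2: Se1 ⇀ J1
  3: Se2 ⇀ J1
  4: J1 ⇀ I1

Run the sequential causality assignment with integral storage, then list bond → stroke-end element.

#0 stroke→J1
#1 stroke→J1
#2 stroke→J1
#3 stroke→J1
#4 stroke→I1

β2 stroke at J1  (Se1: effort source, stroke at far end)
β3 stroke at J1  (Se2 fixes effort; stroke away)
β0 stroke at J1  (C1 outputs effort q/C1)
β1 stroke at J1  (C2: C, integral causality)
β4 stroke at I1  (J1 needs exactly one f-in)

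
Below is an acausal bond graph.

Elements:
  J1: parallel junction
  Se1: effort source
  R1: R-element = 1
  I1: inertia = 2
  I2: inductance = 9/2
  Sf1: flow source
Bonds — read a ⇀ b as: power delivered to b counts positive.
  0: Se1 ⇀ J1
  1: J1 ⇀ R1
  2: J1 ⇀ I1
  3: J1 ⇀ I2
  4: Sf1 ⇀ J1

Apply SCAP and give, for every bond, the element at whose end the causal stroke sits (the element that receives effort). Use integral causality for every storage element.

#0 →J1  (source Se1 imposes e)
#4 →Sf1  (Sf1 (Sf) sets flow on bond)
#1 →R1  (common-e at J1 fixed by 0)
#2 →I1  (J1 effort already set via bond 0)
#3 →I2  (0-jn J1 has e-setter on 0)

#0 |J1
#1 |R1
#2 |I1
#3 |I2
#4 |Sf1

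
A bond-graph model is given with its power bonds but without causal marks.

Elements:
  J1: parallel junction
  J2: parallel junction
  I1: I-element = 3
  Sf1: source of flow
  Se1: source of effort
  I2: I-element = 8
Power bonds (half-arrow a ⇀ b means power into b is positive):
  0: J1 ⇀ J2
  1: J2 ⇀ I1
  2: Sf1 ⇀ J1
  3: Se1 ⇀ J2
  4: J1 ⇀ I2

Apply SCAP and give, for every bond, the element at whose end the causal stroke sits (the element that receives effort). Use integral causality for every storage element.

β2 stroke→Sf1  (Sf1 fixes flow; stroke at Sf1)
β3 stroke→J2  (Se1: effort source, stroke at far end)
β0 stroke→J1  (common-e at J2 fixed by 3)
β1 stroke→I1  (J2 effort already set via bond 3)
β4 stroke→I2  (common-e at J1 fixed by 0)

β0 |J1
β1 |I1
β2 |Sf1
β3 |J2
β4 |I2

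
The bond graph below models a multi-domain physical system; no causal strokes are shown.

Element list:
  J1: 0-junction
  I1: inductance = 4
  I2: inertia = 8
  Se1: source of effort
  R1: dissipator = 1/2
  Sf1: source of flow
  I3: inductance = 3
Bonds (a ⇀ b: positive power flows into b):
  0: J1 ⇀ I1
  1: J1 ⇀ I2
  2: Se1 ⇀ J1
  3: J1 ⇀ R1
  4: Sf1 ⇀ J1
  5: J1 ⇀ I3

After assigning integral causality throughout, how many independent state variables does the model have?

3  (I1, I2, I3 all integral)

#2 stroke→J1  (Se1: effort source, stroke at far end)
#4 stroke→Sf1  (Sf1: flow source, stroke at near end)
#0 stroke→I1  (common-e at J1 fixed by 2)
#1 stroke→I2  (0-jn J1 has e-setter on 2)
#3 stroke→R1  (J1: bond 2 brought effort, rest push out)
#5 stroke→I3  (0-jn J1 has e-setter on 2)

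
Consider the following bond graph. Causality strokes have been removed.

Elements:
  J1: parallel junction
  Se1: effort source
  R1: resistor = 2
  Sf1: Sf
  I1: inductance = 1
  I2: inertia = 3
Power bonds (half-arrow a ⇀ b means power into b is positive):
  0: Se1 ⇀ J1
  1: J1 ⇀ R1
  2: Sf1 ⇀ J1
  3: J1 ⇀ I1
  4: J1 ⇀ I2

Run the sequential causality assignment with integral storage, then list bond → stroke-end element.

b0 |J1  (Se1 (Se) sets effort on bond)
b2 |Sf1  (source Sf1 imposes f)
b1 |R1  (J1: bond 0 brought effort, rest push out)
b3 |I1  (common-e at J1 fixed by 0)
b4 |I2  (J1 effort already set via bond 0)

#0 |J1
#1 |R1
#2 |Sf1
#3 |I1
#4 |I2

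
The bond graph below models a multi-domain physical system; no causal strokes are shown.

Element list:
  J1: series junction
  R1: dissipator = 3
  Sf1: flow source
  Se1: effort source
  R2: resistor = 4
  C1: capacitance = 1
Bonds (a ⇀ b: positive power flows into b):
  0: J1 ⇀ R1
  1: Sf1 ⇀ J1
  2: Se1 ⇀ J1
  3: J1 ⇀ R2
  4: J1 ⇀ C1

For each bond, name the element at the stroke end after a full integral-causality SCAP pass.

β1 |Sf1  (Sf1: flow source, stroke at near end)
β2 |J1  (source Se1 imposes e)
β0 |J1  (common-f at J1 fixed by 1)
β3 |J1  (J1: bond 1 brought flow, rest push out)
β4 |J1  (common-f at J1 fixed by 1)

β0 stroke→J1
β1 stroke→Sf1
β2 stroke→J1
β3 stroke→J1
β4 stroke→J1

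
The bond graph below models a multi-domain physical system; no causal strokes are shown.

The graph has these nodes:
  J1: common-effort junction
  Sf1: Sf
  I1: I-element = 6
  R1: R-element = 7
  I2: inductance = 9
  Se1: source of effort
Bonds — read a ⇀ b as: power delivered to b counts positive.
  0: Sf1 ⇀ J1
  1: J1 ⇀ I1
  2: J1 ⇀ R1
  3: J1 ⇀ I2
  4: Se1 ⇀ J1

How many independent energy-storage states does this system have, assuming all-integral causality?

2  (I1, I2 all integral)

bond 0 →Sf1  (Sf1 (Sf) sets flow on bond)
bond 4 →J1  (Se1 fixes effort; stroke away)
bond 1 →I1  (J1 effort already set via bond 4)
bond 2 →R1  (J1: bond 4 brought effort, rest push out)
bond 3 →I2  (common-e at J1 fixed by 4)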